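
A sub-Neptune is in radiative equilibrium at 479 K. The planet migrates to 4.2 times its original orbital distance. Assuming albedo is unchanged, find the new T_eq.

T_eq ∝ L^(1/4) · d^(−1/2).
T′ = 479 / 4.2^(1/2) = 234 K.

T_eq ≈ 234 K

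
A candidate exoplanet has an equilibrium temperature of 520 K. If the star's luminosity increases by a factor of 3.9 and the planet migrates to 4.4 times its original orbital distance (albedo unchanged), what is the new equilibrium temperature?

T_eq ≈ 348 K

T_eq ∝ L^(1/4) · d^(−1/2).
T′ = 520 × 3.9^(1/4) / 4.4^(1/2) = 348 K.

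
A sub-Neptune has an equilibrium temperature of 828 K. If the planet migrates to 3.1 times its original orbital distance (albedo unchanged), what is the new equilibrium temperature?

T_eq ∝ L^(1/4) · d^(−1/2).
T′ = 828 / 3.1^(1/2) = 470 K.

T_eq ≈ 470 K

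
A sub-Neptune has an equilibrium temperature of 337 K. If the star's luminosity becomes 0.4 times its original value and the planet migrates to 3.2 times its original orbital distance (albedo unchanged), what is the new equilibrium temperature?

T_eq ∝ L^(1/4) · d^(−1/2).
T′ = 337 × 0.4^(1/4) / 3.2^(1/2) = 150 K.

T_eq ≈ 150 K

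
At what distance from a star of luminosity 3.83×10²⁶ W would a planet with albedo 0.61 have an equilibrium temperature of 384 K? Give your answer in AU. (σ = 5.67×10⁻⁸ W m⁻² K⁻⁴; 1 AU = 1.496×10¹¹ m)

d ≈ 0.328 AU

From T_eq⁴ = L(1−A)/(16πσd²): d = √[L(1−A)/(16πσT_eq⁴)].
d = √[3.83×10²⁶ × 0.39 / (16π × 5.67×10⁻⁸ × (384)⁴)] = 4.91×10¹⁰ m = 0.328 AU.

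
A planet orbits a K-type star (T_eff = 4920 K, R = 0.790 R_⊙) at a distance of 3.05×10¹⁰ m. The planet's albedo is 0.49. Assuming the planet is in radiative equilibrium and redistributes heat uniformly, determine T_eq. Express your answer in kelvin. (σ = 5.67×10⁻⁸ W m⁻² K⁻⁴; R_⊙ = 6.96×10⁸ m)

T_eq ≈ 395 K

R_⋆ = 0.790 × 6.96×10⁸ = 5.50×10⁸ m.
L = 4πR_⋆²σT_⋆⁴ = 4π(5.50×10⁸)² × 5.67×10⁻⁸ × (4920)⁴ = 1.26×10²⁶ W.
S = L/(4πd²) = 1.08×10⁴ W m⁻².
Energy balance: absorbed = emitted ⇒ πR²·S(1−A) = 4πR²·σT_eq⁴, so T_eq⁴ = S(1−A)/(4σ).
T_eq = [1.08×10⁴ × 0.51 / (4 × 5.67×10⁻⁸)]^(1/4) = (2.43×10¹⁰)^(1/4) = 395 K.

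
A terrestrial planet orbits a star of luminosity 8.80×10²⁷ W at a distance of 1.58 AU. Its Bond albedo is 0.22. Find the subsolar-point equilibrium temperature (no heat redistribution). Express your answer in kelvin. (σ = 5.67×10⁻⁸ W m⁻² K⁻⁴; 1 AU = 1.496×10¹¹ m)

T_ss ≈ 644 K

d = 1.58 AU = 2.36×10¹¹ m.
Flux: S = L/(4πd²) = 8.80×10²⁷/(4π×(2.36×10¹¹)²) = 1.25×10⁴ W m⁻².
At the subsolar point the surface absorbs S(1−A) and emits σT⁴ per unit area — no factor of 4, since only the local patch is in balance.
T = [1.25×10⁴ × 0.78 / 5.67×10⁻⁸]^(1/4) = (1.72×10¹¹)^(1/4) = 644 K.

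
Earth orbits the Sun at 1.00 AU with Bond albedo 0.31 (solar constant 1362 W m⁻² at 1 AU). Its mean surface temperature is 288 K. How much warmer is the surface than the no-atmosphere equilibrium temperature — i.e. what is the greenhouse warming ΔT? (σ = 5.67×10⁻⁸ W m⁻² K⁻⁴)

S = 1362/1.00² = 1362 W m⁻².
T_eq = [S(1−A)/(4σ)]^(1/4) = [1362×0.69/(4×5.67×10⁻⁸)]^(1/4) = 253.7 K.
ΔT = T_surf − T_eq = 288 − 253.7.

ΔT ≈ 34.3 K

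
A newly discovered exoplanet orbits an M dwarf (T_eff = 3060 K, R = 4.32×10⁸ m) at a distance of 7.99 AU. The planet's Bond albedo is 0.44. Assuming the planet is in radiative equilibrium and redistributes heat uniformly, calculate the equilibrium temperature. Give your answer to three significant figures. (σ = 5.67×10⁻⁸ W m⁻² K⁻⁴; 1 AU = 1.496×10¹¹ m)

d = 7.99 AU = 1.20×10¹² m.
L = 4πR_⋆²σT_⋆⁴ = 4π(4.32×10⁸)² × 5.67×10⁻⁸ × (3060)⁴ = 1.17×10²⁵ W.
S = L/(4πd²) = 0.649 W m⁻².
Energy balance: absorbed = emitted ⇒ πR²·S(1−A) = 4πR²·σT_eq⁴, so T_eq⁴ = S(1−A)/(4σ).
T_eq = [0.649 × 0.56 / (4 × 5.67×10⁻⁸)]^(1/4) = (1.60×10⁶)^(1/4) = 35.6 K.

T_eq ≈ 35.6 K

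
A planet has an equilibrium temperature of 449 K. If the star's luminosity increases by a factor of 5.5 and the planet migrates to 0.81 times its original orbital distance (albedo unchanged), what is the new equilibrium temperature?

T_eq ∝ L^(1/4) · d^(−1/2).
T′ = 449 × 5.5^(1/4) / 0.81^(1/2) = 764 K.

T_eq ≈ 764 K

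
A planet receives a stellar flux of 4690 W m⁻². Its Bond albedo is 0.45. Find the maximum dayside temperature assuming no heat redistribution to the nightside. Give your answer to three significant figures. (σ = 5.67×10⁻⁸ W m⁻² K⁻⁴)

With no redistribution each surface element balances locally: S(1−A) = σT⁴.
T = [4690 × 0.55 / 5.67×10⁻⁸]^(1/4) = (4.55×10¹⁰)^(1/4) = 462 K.

T_ss ≈ 462 K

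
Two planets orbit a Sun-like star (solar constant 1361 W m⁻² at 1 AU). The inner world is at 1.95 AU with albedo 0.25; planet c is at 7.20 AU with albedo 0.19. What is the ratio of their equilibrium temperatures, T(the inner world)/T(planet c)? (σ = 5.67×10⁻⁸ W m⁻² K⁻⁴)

T_eq = [S₀(1−A)/(4σd²)]^(1/4), so T ∝ (1−A)^(1/4) / √d.
T₁ = [1361×0.75/(4×5.67×10⁻⁸×1.95²)]^(1/4) = 185.48 K.
T₂ = [1361×0.81/(4×5.67×10⁻⁸×7.20²)]^(1/4) = 98.40 K.

T₁/T₂ ≈ 1.885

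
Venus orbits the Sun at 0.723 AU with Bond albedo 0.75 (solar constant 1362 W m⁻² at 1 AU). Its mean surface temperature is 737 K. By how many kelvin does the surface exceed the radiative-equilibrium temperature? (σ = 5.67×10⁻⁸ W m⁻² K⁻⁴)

ΔT ≈ 505.5 K

S = 1362/0.723² = 2606 W m⁻².
T_eq = [S(1−A)/(4σ)]^(1/4) = [2606×0.25/(4×5.67×10⁻⁸)]^(1/4) = 231.5 K.
ΔT = T_surf − T_eq = 737 − 231.5.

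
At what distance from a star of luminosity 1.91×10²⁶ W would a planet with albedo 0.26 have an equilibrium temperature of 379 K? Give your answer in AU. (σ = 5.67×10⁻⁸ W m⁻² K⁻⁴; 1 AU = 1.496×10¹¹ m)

From T_eq⁴ = L(1−A)/(16πσd²): d = √[L(1−A)/(16πσT_eq⁴)].
d = √[1.91×10²⁶ × 0.74 / (16π × 5.67×10⁻⁸ × (379)⁴)] = 4.90×10¹⁰ m = 0.328 AU.

d ≈ 0.328 AU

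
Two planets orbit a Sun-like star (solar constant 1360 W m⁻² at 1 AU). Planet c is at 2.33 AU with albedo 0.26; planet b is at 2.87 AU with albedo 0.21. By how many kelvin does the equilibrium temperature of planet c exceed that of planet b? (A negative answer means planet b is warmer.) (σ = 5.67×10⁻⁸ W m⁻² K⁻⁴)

ΔT ≈ 14.2 K

T_eq = [S₀(1−A)/(4σd²)]^(1/4), so T ∝ (1−A)^(1/4) / √d.
T₁ = [1360×0.74/(4×5.67×10⁻⁸×2.33²)]^(1/4) = 169.08 K.
T₂ = [1360×0.79/(4×5.67×10⁻⁸×2.87²)]^(1/4) = 154.86 K.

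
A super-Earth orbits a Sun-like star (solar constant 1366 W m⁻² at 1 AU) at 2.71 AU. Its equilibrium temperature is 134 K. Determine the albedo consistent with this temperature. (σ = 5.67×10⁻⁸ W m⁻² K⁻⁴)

Flux at 2.71 AU: S = 1366/2.71² = 186 W m⁻².
From T_eq⁴ = S(1−A)/(4σ): 1−A = 4σT_eq⁴/S.
1−A = 4 × 5.67×10⁻⁸ × (134)⁴ / 186 = 0.393.

A ≈ 0.61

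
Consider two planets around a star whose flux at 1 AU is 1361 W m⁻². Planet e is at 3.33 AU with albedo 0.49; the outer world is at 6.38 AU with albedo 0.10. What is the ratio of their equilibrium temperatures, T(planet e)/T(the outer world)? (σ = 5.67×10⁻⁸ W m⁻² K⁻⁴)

T_eq = [S₀(1−A)/(4σd²)]^(1/4), so T ∝ (1−A)^(1/4) / √d.
T₁ = [1361×0.51/(4×5.67×10⁻⁸×3.33²)]^(1/4) = 128.89 K.
T₂ = [1361×0.90/(4×5.67×10⁻⁸×6.38²)]^(1/4) = 107.33 K.

T₁/T₂ ≈ 1.201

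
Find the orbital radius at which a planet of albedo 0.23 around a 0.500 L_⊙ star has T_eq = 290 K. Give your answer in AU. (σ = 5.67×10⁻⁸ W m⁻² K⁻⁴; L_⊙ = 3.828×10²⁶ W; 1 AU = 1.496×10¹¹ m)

L = 0.500 × 3.828×10²⁶ = 1.91×10²⁶ W.
From T_eq⁴ = L(1−A)/(16πσd²): d = √[L(1−A)/(16πσT_eq⁴)].
d = √[1.91×10²⁶ × 0.77 / (16π × 5.67×10⁻⁸ × (290)⁴)] = 8.55×10¹⁰ m = 0.572 AU.

d ≈ 0.572 AU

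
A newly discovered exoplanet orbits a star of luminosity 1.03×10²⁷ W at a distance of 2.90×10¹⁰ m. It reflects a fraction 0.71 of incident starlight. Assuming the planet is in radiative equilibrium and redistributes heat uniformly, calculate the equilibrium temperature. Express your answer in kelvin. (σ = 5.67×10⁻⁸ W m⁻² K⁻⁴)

Flux: S = L/(4πd²) = 1.03×10²⁷/(4π×(2.90×10¹⁰)²) = 9.75×10⁴ W m⁻².
Energy balance: absorbed = emitted ⇒ πR²·S(1−A) = 4πR²·σT_eq⁴, so T_eq⁴ = S(1−A)/(4σ).
T_eq = [9.75×10⁴ × 0.29 / (4 × 5.67×10⁻⁸)]^(1/4) = (1.25×10¹¹)^(1/4) = 594 K.

T_eq ≈ 594 K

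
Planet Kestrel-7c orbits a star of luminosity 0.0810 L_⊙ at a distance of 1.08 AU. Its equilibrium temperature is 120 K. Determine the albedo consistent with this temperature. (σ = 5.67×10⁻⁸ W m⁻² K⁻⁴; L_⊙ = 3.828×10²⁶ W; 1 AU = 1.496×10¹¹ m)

d = 1.08 AU = 1.62×10¹¹ m.
L = 0.0810 × 3.828×10²⁶ = 3.10×10²⁵ W.
Flux: S = L/(4πd²) = 3.10×10²⁵/(4π×(1.62×10¹¹)²) = 94.5 W m⁻².
From T_eq⁴ = S(1−A)/(4σ): 1−A = 4σT_eq⁴/S.
1−A = 4 × 5.67×10⁻⁸ × (120)⁴ / 94.5 = 0.498.

A ≈ 0.50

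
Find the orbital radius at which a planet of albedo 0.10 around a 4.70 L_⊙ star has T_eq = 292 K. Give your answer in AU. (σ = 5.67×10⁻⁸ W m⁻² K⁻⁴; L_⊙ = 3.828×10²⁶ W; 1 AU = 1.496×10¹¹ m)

L = 4.70 × 3.828×10²⁶ = 1.80×10²⁷ W.
From T_eq⁴ = L(1−A)/(16πσd²): d = √[L(1−A)/(16πσT_eq⁴)].
d = √[1.80×10²⁷ × 0.90 / (16π × 5.67×10⁻⁸ × (292)⁴)] = 2.80×10¹¹ m = 1.87 AU.

d ≈ 1.87 AU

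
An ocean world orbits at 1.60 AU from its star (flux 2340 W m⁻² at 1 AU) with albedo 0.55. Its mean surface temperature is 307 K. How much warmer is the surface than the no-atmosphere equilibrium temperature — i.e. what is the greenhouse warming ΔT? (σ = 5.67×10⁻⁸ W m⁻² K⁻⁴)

S = 2340/1.60² = 914.1 W m⁻².
T_eq = [S(1−A)/(4σ)]^(1/4) = [914.1×0.45/(4×5.67×10⁻⁸)]^(1/4) = 206.4 K.
ΔT = T_surf − T_eq = 307 − 206.4.

ΔT ≈ 100.6 K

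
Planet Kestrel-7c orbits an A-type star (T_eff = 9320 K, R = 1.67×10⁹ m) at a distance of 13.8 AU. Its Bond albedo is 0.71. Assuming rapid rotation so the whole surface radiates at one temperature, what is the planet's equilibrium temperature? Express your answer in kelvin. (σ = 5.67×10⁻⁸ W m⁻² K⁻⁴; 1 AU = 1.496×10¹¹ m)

T_eq ≈ 138 K

d = 13.8 AU = 2.06×10¹² m.
L = 4πR_⋆²σT_⋆⁴ = 4π(1.67×10⁹)² × 5.67×10⁻⁸ × (9320)⁴ = 1.50×10²⁸ W.
S = L/(4πd²) = 280 W m⁻².
Energy balance: absorbed = emitted ⇒ πR²·S(1−A) = 4πR²·σT_eq⁴, so T_eq⁴ = S(1−A)/(4σ).
T_eq = [280 × 0.29 / (4 × 5.67×10⁻⁸)]^(1/4) = (3.58×10⁸)^(1/4) = 138 K.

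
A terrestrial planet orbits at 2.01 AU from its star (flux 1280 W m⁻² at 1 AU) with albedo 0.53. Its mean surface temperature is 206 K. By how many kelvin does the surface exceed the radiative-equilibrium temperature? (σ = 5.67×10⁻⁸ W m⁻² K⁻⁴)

S = 1280/2.01² = 316.8 W m⁻².
T_eq = [S(1−A)/(4σ)]^(1/4) = [316.8×0.47/(4×5.67×10⁻⁸)]^(1/4) = 160.1 K.
ΔT = T_surf − T_eq = 206 − 160.1.

ΔT ≈ 45.9 K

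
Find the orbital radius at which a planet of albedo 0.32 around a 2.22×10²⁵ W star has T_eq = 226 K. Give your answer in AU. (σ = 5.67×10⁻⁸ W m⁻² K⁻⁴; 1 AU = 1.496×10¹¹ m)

d ≈ 0.301 AU

From T_eq⁴ = L(1−A)/(16πσd²): d = √[L(1−A)/(16πσT_eq⁴)].
d = √[2.22×10²⁵ × 0.68 / (16π × 5.67×10⁻⁸ × (226)⁴)] = 4.51×10¹⁰ m = 0.301 AU.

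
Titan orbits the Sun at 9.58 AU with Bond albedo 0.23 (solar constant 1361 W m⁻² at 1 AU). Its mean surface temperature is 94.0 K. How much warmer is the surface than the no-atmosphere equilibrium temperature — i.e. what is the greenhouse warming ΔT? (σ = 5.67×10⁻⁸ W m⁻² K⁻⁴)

S = 1361/9.58² = 14.83 W m⁻².
T_eq = [S(1−A)/(4σ)]^(1/4) = [14.83×0.77/(4×5.67×10⁻⁸)]^(1/4) = 84.2 K.
ΔT = T_surf − T_eq = 94 − 84.2.

ΔT ≈ 9.8 K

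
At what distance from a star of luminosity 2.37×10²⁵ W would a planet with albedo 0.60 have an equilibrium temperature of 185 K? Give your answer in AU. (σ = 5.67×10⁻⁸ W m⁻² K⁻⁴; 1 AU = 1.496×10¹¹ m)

d ≈ 0.356 AU

From T_eq⁴ = L(1−A)/(16πσd²): d = √[L(1−A)/(16πσT_eq⁴)].
d = √[2.37×10²⁵ × 0.40 / (16π × 5.67×10⁻⁸ × (185)⁴)] = 5.33×10¹⁰ m = 0.356 AU.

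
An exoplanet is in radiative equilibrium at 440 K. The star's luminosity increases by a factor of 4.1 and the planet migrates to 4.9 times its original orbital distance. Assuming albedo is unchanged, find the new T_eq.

T_eq ≈ 283 K

T_eq ∝ L^(1/4) · d^(−1/2).
T′ = 440 × 4.1^(1/4) / 4.9^(1/2) = 283 K.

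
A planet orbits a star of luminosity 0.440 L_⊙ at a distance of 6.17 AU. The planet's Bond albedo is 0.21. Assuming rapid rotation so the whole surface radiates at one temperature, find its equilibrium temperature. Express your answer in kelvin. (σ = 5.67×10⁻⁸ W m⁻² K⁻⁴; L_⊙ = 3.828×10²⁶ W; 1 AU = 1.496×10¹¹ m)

T_eq ≈ 86.0 K

d = 6.17 AU = 9.23×10¹¹ m.
L = 0.440 × 3.828×10²⁶ = 1.68×10²⁶ W.
Flux: S = L/(4πd²) = 1.68×10²⁶/(4π×(9.23×10¹¹)²) = 15.7 W m⁻².
Energy balance: absorbed = emitted ⇒ πR²·S(1−A) = 4πR²·σT_eq⁴, so T_eq⁴ = S(1−A)/(4σ).
T_eq = [15.7 × 0.79 / (4 × 5.67×10⁻⁸)]^(1/4) = (5.48×10⁷)^(1/4) = 86.0 K.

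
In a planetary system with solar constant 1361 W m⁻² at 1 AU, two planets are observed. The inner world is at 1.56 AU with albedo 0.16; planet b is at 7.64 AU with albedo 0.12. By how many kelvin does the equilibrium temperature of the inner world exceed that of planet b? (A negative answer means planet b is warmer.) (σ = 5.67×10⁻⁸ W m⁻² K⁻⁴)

ΔT ≈ 115.8 K

T_eq = [S₀(1−A)/(4σd²)]^(1/4), so T ∝ (1−A)^(1/4) / √d.
T₁ = [1361×0.84/(4×5.67×10⁻⁸×1.56²)]^(1/4) = 213.33 K.
T₂ = [1361×0.88/(4×5.67×10⁻⁸×7.64²)]^(1/4) = 97.53 K.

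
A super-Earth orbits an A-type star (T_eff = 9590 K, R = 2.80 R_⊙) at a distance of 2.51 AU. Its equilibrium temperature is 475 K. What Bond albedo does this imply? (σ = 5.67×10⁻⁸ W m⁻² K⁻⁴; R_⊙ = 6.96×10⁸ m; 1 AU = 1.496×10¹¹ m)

A ≈ 0.11

R_⋆ = 2.80 × 6.96×10⁸ = 1.95×10⁹ m.
d = 2.51 AU = 3.75×10¹¹ m.
L = 4πR_⋆²σT_⋆⁴ = 4π(1.95×10⁹)² × 5.67×10⁻⁸ × (9590)⁴ = 2.29×10²⁸ W.
S = L/(4πd²) = 1.29×10⁴ W m⁻².
From T_eq⁴ = S(1−A)/(4σ): 1−A = 4σT_eq⁴/S.
1−A = 4 × 5.67×10⁻⁸ × (475)⁴ / 1.29×10⁴ = 0.894.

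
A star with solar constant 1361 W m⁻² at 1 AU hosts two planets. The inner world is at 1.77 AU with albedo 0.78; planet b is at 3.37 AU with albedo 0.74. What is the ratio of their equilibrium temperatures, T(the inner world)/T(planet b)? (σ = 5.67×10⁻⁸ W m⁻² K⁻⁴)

T₁/T₂ ≈ 1.323

T_eq = [S₀(1−A)/(4σd²)]^(1/4), so T ∝ (1−A)^(1/4) / √d.
T₁ = [1361×0.22/(4×5.67×10⁻⁸×1.77²)]^(1/4) = 143.28 K.
T₂ = [1361×0.26/(4×5.67×10⁻⁸×3.37²)]^(1/4) = 108.26 K.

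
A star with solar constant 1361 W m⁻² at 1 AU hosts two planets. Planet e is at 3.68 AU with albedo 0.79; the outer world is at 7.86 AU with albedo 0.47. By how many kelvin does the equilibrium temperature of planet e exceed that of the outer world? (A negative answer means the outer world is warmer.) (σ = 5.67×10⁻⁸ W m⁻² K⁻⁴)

T_eq = [S₀(1−A)/(4σd²)]^(1/4), so T ∝ (1−A)^(1/4) / √d.
T₁ = [1361×0.21/(4×5.67×10⁻⁸×3.68²)]^(1/4) = 98.22 K.
T₂ = [1361×0.53/(4×5.67×10⁻⁸×7.86²)]^(1/4) = 84.71 K.

ΔT ≈ 13.5 K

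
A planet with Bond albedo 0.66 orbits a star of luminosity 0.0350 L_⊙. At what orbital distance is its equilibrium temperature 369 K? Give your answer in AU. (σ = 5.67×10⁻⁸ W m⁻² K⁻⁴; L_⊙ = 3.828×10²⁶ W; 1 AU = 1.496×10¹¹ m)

L = 0.0350 × 3.828×10²⁶ = 1.34×10²⁵ W.
From T_eq⁴ = L(1−A)/(16πσd²): d = √[L(1−A)/(16πσT_eq⁴)].
d = √[1.34×10²⁵ × 0.34 / (16π × 5.67×10⁻⁸ × (369)⁴)] = 9.28×10⁹ m = 0.0621 AU.

d ≈ 0.0621 AU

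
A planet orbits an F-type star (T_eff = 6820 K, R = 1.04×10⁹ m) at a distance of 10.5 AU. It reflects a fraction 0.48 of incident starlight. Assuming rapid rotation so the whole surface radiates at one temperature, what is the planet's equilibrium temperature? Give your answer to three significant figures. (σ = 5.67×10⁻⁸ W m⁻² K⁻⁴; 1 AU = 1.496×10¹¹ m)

d = 10.5 AU = 1.57×10¹² m.
L = 4πR_⋆²σT_⋆⁴ = 4π(1.04×10⁹)² × 5.67×10⁻⁸ × (6820)⁴ = 1.67×10²⁷ W.
S = L/(4πd²) = 53.8 W m⁻².
Energy balance: absorbed = emitted ⇒ πR²·S(1−A) = 4πR²·σT_eq⁴, so T_eq⁴ = S(1−A)/(4σ).
T_eq = [53.8 × 0.52 / (4 × 5.67×10⁻⁸)]^(1/4) = (1.23×10⁸)^(1/4) = 105 K.

T_eq ≈ 105 K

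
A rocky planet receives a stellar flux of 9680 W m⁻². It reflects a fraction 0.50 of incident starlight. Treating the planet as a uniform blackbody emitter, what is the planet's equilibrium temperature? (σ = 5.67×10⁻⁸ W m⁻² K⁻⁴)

Energy balance: absorbed = emitted ⇒ πR²·S(1−A) = 4πR²·σT_eq⁴, so T_eq⁴ = S(1−A)/(4σ).
T_eq = [9680 × 0.50 / (4 × 5.67×10⁻⁸)]^(1/4) = (2.13×10¹⁰)^(1/4) = 382 K.

T_eq ≈ 382 K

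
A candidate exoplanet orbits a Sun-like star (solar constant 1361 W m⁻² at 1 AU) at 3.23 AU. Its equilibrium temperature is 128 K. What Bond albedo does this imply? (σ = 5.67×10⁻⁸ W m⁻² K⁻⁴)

Flux at 3.23 AU: S = 1361/3.23² = 130 W m⁻².
From T_eq⁴ = S(1−A)/(4σ): 1−A = 4σT_eq⁴/S.
1−A = 4 × 5.67×10⁻⁸ × (128)⁴ / 130 = 0.467.

A ≈ 0.53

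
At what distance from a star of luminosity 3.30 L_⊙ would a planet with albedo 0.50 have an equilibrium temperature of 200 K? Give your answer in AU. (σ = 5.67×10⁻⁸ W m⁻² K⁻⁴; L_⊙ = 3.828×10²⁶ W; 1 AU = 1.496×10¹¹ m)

d ≈ 2.49 AU

L = 3.30 × 3.828×10²⁶ = 1.26×10²⁷ W.
From T_eq⁴ = L(1−A)/(16πσd²): d = √[L(1−A)/(16πσT_eq⁴)].
d = √[1.26×10²⁷ × 0.50 / (16π × 5.67×10⁻⁸ × (200)⁴)] = 3.72×10¹¹ m = 2.49 AU.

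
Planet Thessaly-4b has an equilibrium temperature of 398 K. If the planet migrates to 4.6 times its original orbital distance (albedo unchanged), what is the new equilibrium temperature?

T_eq ∝ L^(1/4) · d^(−1/2).
T′ = 398 / 4.6^(1/2) = 186 K.

T_eq ≈ 186 K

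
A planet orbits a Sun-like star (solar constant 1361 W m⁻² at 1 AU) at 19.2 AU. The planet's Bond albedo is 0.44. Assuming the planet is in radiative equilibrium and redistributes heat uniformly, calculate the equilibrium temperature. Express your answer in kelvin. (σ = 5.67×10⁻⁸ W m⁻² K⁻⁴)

Flux at 19.2 AU: S = 1361/19.2² = 3.69 W m⁻².
Energy balance: absorbed = emitted ⇒ πR²·S(1−A) = 4πR²·σT_eq⁴, so T_eq⁴ = S(1−A)/(4σ).
T_eq = [3.69 × 0.56 / (4 × 5.67×10⁻⁸)]^(1/4) = (9.12×10⁶)^(1/4) = 54.9 K.

T_eq ≈ 54.9 K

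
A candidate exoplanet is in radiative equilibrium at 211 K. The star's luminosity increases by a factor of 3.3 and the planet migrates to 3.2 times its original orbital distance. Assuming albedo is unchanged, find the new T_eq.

T_eq ≈ 159 K

T_eq ∝ L^(1/4) · d^(−1/2).
T′ = 211 × 3.3^(1/4) / 3.2^(1/2) = 159 K.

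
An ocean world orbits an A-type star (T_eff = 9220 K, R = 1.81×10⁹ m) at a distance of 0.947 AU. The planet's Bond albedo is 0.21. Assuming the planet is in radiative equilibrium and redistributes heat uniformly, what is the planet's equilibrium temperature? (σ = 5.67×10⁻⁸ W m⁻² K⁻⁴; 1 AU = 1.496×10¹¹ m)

T_eq ≈ 695 K

d = 0.947 AU = 1.42×10¹¹ m.
L = 4πR_⋆²σT_⋆⁴ = 4π(1.81×10⁹)² × 5.67×10⁻⁸ × (9220)⁴ = 1.69×10²⁸ W.
S = L/(4πd²) = 6.69×10⁴ W m⁻².
Energy balance: absorbed = emitted ⇒ πR²·S(1−A) = 4πR²·σT_eq⁴, so T_eq⁴ = S(1−A)/(4σ).
T_eq = [6.69×10⁴ × 0.79 / (4 × 5.67×10⁻⁸)]^(1/4) = (2.33×10¹¹)^(1/4) = 695 K.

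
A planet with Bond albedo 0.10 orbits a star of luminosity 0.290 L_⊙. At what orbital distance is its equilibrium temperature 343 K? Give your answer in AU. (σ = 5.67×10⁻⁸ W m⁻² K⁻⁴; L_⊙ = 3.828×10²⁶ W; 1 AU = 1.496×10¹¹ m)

L = 0.290 × 3.828×10²⁶ = 1.11×10²⁶ W.
From T_eq⁴ = L(1−A)/(16πσd²): d = √[L(1−A)/(16πσT_eq⁴)].
d = √[1.11×10²⁶ × 0.90 / (16π × 5.67×10⁻⁸ × (343)⁴)] = 5.03×10¹⁰ m = 0.336 AU.

d ≈ 0.336 AU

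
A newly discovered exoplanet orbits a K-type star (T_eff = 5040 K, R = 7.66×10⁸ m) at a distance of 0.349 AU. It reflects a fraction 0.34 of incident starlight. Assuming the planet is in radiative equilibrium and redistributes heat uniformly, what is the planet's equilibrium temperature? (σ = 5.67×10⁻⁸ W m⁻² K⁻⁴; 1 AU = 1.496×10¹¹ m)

T_eq ≈ 389 K

d = 0.349 AU = 5.22×10¹⁰ m.
L = 4πR_⋆²σT_⋆⁴ = 4π(7.66×10⁸)² × 5.67×10⁻⁸ × (5040)⁴ = 2.70×10²⁶ W.
S = L/(4πd²) = 7870 W m⁻².
Energy balance: absorbed = emitted ⇒ πR²·S(1−A) = 4πR²·σT_eq⁴, so T_eq⁴ = S(1−A)/(4σ).
T_eq = [7870 × 0.66 / (4 × 5.67×10⁻⁸)]^(1/4) = (2.29×10¹⁰)^(1/4) = 389 K.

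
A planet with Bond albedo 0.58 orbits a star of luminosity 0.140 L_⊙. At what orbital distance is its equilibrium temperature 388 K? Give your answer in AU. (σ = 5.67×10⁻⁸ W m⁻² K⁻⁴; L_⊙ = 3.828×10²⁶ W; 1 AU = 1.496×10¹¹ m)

L = 0.140 × 3.828×10²⁶ = 5.36×10²⁵ W.
From T_eq⁴ = L(1−A)/(16πσd²): d = √[L(1−A)/(16πσT_eq⁴)].
d = √[5.36×10²⁵ × 0.42 / (16π × 5.67×10⁻⁸ × (388)⁴)] = 1.87×10¹⁰ m = 0.125 AU.

d ≈ 0.125 AU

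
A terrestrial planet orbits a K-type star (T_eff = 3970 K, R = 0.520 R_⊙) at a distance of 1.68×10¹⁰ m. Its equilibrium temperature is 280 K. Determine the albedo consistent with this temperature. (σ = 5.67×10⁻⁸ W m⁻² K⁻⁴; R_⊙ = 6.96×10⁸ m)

A ≈ 0.79

R_⋆ = 0.520 × 6.96×10⁸ = 3.62×10⁸ m.
L = 4πR_⋆²σT_⋆⁴ = 4π(3.62×10⁸)² × 5.67×10⁻⁸ × (3970)⁴ = 2.32×10²⁵ W.
S = L/(4πd²) = 6540 W m⁻².
From T_eq⁴ = S(1−A)/(4σ): 1−A = 4σT_eq⁴/S.
1−A = 4 × 5.67×10⁻⁸ × (280)⁴ / 6540 = 0.213.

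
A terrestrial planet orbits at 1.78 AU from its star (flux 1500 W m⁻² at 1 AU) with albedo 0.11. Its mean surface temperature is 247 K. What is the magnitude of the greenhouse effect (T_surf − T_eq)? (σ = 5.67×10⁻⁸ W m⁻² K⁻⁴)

S = 1500/1.78² = 473.4 W m⁻².
T_eq = [S(1−A)/(4σ)]^(1/4) = [473.4×0.89/(4×5.67×10⁻⁸)]^(1/4) = 207.6 K.
ΔT = T_surf − T_eq = 247 − 207.6.

ΔT ≈ 39.4 K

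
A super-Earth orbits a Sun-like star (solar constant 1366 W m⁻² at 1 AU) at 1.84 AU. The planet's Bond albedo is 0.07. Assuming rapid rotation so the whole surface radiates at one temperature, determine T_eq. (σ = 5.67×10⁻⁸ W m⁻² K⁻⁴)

Flux at 1.84 AU: S = 1366/1.84² = 403 W m⁻².
Energy balance: absorbed = emitted ⇒ πR²·S(1−A) = 4πR²·σT_eq⁴, so T_eq⁴ = S(1−A)/(4σ).
T_eq = [403 × 0.93 / (4 × 5.67×10⁻⁸)]^(1/4) = (1.65×10⁹)^(1/4) = 202 K.

T_eq ≈ 202 K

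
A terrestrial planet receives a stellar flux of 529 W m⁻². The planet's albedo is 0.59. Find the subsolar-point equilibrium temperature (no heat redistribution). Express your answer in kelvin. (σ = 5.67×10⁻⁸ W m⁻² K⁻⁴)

At the subsolar point the surface absorbs S(1−A) and emits σT⁴ per unit area — no factor of 4, since only the local patch is in balance.
T = [529 × 0.41 / 5.67×10⁻⁸]^(1/4) = (3.83×10⁹)^(1/4) = 249 K.

T_ss ≈ 249 K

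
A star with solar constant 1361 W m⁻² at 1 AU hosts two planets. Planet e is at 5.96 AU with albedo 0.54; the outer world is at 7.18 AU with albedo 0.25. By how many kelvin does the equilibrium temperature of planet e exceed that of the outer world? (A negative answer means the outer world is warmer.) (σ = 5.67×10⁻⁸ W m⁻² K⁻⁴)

T_eq = [S₀(1−A)/(4σd²)]^(1/4), so T ∝ (1−A)^(1/4) / √d.
T₁ = [1361×0.46/(4×5.67×10⁻⁸×5.96²)]^(1/4) = 93.89 K.
T₂ = [1361×0.75/(4×5.67×10⁻⁸×7.18²)]^(1/4) = 96.66 K.

ΔT ≈ -2.8 K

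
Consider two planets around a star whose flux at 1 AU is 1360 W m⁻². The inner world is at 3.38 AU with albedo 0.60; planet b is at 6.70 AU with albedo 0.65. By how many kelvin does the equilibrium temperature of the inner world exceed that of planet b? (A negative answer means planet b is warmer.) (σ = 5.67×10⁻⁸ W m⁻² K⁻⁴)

ΔT ≈ 37.7 K

T_eq = [S₀(1−A)/(4σd²)]^(1/4), so T ∝ (1−A)^(1/4) / √d.
T₁ = [1360×0.40/(4×5.67×10⁻⁸×3.38²)]^(1/4) = 120.37 K.
T₂ = [1360×0.35/(4×5.67×10⁻⁸×6.70²)]^(1/4) = 82.69 K.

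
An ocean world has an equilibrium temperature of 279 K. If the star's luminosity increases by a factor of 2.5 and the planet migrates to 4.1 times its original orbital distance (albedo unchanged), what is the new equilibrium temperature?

T_eq ∝ L^(1/4) · d^(−1/2).
T′ = 279 × 2.5^(1/4) / 4.1^(1/2) = 173 K.

T_eq ≈ 173 K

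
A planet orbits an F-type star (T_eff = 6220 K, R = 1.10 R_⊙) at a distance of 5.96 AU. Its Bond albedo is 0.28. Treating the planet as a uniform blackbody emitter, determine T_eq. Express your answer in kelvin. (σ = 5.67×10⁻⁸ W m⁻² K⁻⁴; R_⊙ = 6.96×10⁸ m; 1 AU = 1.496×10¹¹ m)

R_⋆ = 1.10 × 6.96×10⁸ = 7.66×10⁸ m.
d = 5.96 AU = 8.92×10¹¹ m.
L = 4πR_⋆²σT_⋆⁴ = 4π(7.66×10⁸)² × 5.67×10⁻⁸ × (6220)⁴ = 6.25×10²⁶ W.
S = L/(4πd²) = 62.6 W m⁻².
Energy balance: absorbed = emitted ⇒ πR²·S(1−A) = 4πR²·σT_eq⁴, so T_eq⁴ = S(1−A)/(4σ).
T_eq = [62.6 × 0.72 / (4 × 5.67×10⁻⁸)]^(1/4) = (1.99×10⁸)^(1/4) = 119 K.

T_eq ≈ 119 K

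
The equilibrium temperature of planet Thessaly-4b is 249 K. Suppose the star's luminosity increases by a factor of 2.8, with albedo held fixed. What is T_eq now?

T_eq ≈ 322 K

T_eq ∝ L^(1/4) · d^(−1/2).
T′ = 249 × 2.8^(1/4) = 322 K.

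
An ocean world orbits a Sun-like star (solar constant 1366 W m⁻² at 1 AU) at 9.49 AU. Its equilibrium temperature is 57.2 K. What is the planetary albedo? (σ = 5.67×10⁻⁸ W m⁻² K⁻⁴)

Flux at 9.49 AU: S = 1366/9.49² = 15.2 W m⁻².
From T_eq⁴ = S(1−A)/(4σ): 1−A = 4σT_eq⁴/S.
1−A = 4 × 5.67×10⁻⁸ × (57.2)⁴ / 15.2 = 0.160.

A ≈ 0.84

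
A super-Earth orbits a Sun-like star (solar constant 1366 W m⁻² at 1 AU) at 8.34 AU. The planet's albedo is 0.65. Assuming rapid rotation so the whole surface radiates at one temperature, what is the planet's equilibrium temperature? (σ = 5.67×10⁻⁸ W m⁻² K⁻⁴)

Flux at 8.34 AU: S = 1366/8.34² = 19.6 W m⁻².
Energy balance: absorbed = emitted ⇒ πR²·S(1−A) = 4πR²·σT_eq⁴, so T_eq⁴ = S(1−A)/(4σ).
T_eq = [19.6 × 0.35 / (4 × 5.67×10⁻⁸)]^(1/4) = (3.03×10⁷)^(1/4) = 74.2 K.

T_eq ≈ 74.2 K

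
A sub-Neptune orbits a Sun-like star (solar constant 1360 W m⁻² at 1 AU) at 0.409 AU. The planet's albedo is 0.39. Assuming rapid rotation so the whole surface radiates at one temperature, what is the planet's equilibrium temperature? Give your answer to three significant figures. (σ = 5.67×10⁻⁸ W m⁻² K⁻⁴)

T_eq ≈ 385 K

Flux at 0.409 AU: S = 1360/0.409² = 8130 W m⁻².
Energy balance: absorbed = emitted ⇒ πR²·S(1−A) = 4πR²·σT_eq⁴, so T_eq⁴ = S(1−A)/(4σ).
T_eq = [8130 × 0.61 / (4 × 5.67×10⁻⁸)]^(1/4) = (2.19×10¹⁰)^(1/4) = 385 K.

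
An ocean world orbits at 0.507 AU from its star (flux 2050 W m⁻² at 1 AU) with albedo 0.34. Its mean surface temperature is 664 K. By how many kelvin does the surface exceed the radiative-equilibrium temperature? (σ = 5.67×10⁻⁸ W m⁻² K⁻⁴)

ΔT ≈ 273.7 K

S = 2050/0.507² = 7975 W m⁻².
T_eq = [S(1−A)/(4σ)]^(1/4) = [7975×0.66/(4×5.67×10⁻⁸)]^(1/4) = 390.3 K.
ΔT = T_surf − T_eq = 664 − 390.3.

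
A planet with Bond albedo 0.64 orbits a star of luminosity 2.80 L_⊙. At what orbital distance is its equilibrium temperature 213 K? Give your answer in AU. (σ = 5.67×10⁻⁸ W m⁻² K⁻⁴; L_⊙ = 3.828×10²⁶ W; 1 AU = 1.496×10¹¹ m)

d ≈ 1.71 AU

L = 2.80 × 3.828×10²⁶ = 1.07×10²⁷ W.
From T_eq⁴ = L(1−A)/(16πσd²): d = √[L(1−A)/(16πσT_eq⁴)].
d = √[1.07×10²⁷ × 0.36 / (16π × 5.67×10⁻⁸ × (213)⁴)] = 2.56×10¹¹ m = 1.71 AU.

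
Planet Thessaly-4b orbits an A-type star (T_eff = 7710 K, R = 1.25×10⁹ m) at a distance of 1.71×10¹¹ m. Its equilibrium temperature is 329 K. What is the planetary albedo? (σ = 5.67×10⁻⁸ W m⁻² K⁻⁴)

A ≈ 0.75

L = 4πR_⋆²σT_⋆⁴ = 4π(1.25×10⁹)² × 5.67×10⁻⁸ × (7710)⁴ = 3.93×10²⁷ W.
S = L/(4πd²) = 1.07×10⁴ W m⁻².
From T_eq⁴ = S(1−A)/(4σ): 1−A = 4σT_eq⁴/S.
1−A = 4 × 5.67×10⁻⁸ × (329)⁴ / 1.07×10⁴ = 0.248.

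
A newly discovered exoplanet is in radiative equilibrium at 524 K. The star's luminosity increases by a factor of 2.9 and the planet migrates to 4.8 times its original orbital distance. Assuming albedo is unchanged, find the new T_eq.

T_eq ∝ L^(1/4) · d^(−1/2).
T′ = 524 × 2.9^(1/4) / 4.8^(1/2) = 312 K.

T_eq ≈ 312 K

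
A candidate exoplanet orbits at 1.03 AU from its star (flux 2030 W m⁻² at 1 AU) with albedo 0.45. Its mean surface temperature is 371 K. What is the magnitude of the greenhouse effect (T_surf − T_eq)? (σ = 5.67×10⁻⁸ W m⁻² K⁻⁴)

ΔT ≈ 110.0 K

S = 2030/1.03² = 1913 W m⁻².
T_eq = [S(1−A)/(4σ)]^(1/4) = [1913×0.55/(4×5.67×10⁻⁸)]^(1/4) = 261.0 K.
ΔT = T_surf − T_eq = 371 − 261.0.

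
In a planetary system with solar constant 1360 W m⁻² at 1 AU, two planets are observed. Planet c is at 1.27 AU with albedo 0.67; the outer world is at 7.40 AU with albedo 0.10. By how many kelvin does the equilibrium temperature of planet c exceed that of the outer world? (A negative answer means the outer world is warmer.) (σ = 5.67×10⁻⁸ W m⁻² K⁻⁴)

ΔT ≈ 87.5 K

T_eq = [S₀(1−A)/(4σd²)]^(1/4), so T ∝ (1−A)^(1/4) / √d.
T₁ = [1360×0.33/(4×5.67×10⁻⁸×1.27²)]^(1/4) = 187.15 K.
T₂ = [1360×0.90/(4×5.67×10⁻⁸×7.40²)]^(1/4) = 99.64 K.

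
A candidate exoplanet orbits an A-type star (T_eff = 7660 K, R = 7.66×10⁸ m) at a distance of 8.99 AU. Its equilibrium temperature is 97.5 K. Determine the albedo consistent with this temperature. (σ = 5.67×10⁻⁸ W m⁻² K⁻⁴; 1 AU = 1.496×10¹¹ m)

d = 8.99 AU = 1.34×10¹² m.
L = 4πR_⋆²σT_⋆⁴ = 4π(7.66×10⁸)² × 5.67×10⁻⁸ × (7660)⁴ = 1.44×10²⁷ W.
S = L/(4πd²) = 63.3 W m⁻².
From T_eq⁴ = S(1−A)/(4σ): 1−A = 4σT_eq⁴/S.
1−A = 4 × 5.67×10⁻⁸ × (97.5)⁴ / 63.3 = 0.324.

A ≈ 0.68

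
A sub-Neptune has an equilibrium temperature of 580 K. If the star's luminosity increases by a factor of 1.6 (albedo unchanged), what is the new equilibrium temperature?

T_eq ≈ 652 K

T_eq ∝ L^(1/4) · d^(−1/2).
T′ = 580 × 1.6^(1/4) = 652 K.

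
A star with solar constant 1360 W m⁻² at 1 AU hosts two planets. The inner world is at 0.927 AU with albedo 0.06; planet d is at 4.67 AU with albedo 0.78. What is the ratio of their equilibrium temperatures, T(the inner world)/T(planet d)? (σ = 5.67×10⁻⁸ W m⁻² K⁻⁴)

T_eq = [S₀(1−A)/(4σd²)]^(1/4), so T ∝ (1−A)^(1/4) / √d.
T₁ = [1360×0.94/(4×5.67×10⁻⁸×0.927²)]^(1/4) = 284.59 K.
T₂ = [1360×0.22/(4×5.67×10⁻⁸×4.67²)]^(1/4) = 88.19 K.

T₁/T₂ ≈ 3.227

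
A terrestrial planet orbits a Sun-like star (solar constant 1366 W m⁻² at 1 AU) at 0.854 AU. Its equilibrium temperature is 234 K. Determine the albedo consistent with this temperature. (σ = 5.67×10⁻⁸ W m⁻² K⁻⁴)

Flux at 0.854 AU: S = 1366/0.854² = 1870 W m⁻².
From T_eq⁴ = S(1−A)/(4σ): 1−A = 4σT_eq⁴/S.
1−A = 4 × 5.67×10⁻⁸ × (234)⁴ / 1870 = 0.363.

A ≈ 0.64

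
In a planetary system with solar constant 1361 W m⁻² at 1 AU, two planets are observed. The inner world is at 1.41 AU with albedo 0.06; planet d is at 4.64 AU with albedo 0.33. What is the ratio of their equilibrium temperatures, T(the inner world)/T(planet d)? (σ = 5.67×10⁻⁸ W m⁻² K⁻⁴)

T_eq = [S₀(1−A)/(4σd²)]^(1/4), so T ∝ (1−A)^(1/4) / √d.
T₁ = [1361×0.94/(4×5.67×10⁻⁸×1.41²)]^(1/4) = 230.79 K.
T₂ = [1361×0.67/(4×5.67×10⁻⁸×4.64²)]^(1/4) = 116.90 K.

T₁/T₂ ≈ 1.974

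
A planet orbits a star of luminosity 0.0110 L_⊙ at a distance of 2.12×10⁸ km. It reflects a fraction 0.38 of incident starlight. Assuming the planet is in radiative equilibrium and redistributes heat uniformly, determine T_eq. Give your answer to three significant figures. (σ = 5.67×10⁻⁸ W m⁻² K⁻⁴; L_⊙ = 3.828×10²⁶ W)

T_eq ≈ 67.2 K

d = 2.12×10⁸ km = 2.12×10¹¹ m.
L = 0.0110 × 3.828×10²⁶ = 4.21×10²⁴ W.
Flux: S = L/(4πd²) = 4.21×10²⁴/(4π×(2.12×10¹¹)²) = 7.46 W m⁻².
Energy balance: absorbed = emitted ⇒ πR²·S(1−A) = 4πR²·σT_eq⁴, so T_eq⁴ = S(1−A)/(4σ).
T_eq = [7.46 × 0.62 / (4 × 5.67×10⁻⁸)]^(1/4) = (2.04×10⁷)^(1/4) = 67.2 K.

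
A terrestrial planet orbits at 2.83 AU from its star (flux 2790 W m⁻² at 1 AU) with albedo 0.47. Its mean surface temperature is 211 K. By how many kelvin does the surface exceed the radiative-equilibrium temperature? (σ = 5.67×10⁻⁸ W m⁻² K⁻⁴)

ΔT ≈ 42.1 K

S = 2790/2.83² = 348.4 W m⁻².
T_eq = [S(1−A)/(4σ)]^(1/4) = [348.4×0.53/(4×5.67×10⁻⁸)]^(1/4) = 168.9 K.
ΔT = T_surf − T_eq = 211 − 168.9.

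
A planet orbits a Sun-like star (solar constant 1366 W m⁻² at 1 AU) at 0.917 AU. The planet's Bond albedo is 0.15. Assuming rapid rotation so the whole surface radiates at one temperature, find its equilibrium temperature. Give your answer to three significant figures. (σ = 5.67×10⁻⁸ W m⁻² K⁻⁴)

T_eq ≈ 279 K

Flux at 0.917 AU: S = 1366/0.917² = 1620 W m⁻².
Energy balance: absorbed = emitted ⇒ πR²·S(1−A) = 4πR²·σT_eq⁴, so T_eq⁴ = S(1−A)/(4σ).
T_eq = [1620 × 0.85 / (4 × 5.67×10⁻⁸)]^(1/4) = (6.09×10⁹)^(1/4) = 279 K.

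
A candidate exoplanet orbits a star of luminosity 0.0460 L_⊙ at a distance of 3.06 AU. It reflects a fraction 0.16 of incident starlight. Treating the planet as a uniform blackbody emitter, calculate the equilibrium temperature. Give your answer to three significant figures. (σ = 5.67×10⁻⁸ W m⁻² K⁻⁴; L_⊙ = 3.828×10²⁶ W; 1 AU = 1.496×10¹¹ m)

T_eq ≈ 70.5 K

d = 3.06 AU = 4.58×10¹¹ m.
L = 0.0460 × 3.828×10²⁶ = 1.76×10²⁵ W.
Flux: S = L/(4πd²) = 1.76×10²⁵/(4π×(4.58×10¹¹)²) = 6.69 W m⁻².
Energy balance: absorbed = emitted ⇒ πR²·S(1−A) = 4πR²·σT_eq⁴, so T_eq⁴ = S(1−A)/(4σ).
T_eq = [6.69 × 0.84 / (4 × 5.67×10⁻⁸)]^(1/4) = (2.48×10⁷)^(1/4) = 70.5 K.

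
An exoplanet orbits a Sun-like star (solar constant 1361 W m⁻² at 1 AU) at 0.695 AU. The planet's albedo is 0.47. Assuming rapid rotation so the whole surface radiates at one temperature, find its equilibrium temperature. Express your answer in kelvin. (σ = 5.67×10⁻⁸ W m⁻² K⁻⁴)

Flux at 0.695 AU: S = 1361/0.695² = 2820 W m⁻².
Energy balance: absorbed = emitted ⇒ πR²·S(1−A) = 4πR²·σT_eq⁴, so T_eq⁴ = S(1−A)/(4σ).
T_eq = [2820 × 0.53 / (4 × 5.67×10⁻⁸)]^(1/4) = (6.58×10⁹)^(1/4) = 285 K.

T_eq ≈ 285 K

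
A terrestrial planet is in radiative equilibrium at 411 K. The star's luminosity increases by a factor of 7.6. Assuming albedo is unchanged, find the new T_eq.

T_eq ≈ 682 K

T_eq ∝ L^(1/4) · d^(−1/2).
T′ = 411 × 7.6^(1/4) = 682 K.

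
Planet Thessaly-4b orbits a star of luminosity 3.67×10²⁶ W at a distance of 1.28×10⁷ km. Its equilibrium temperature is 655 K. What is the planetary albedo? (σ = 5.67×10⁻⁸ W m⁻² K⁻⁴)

A ≈ 0.77

d = 1.28×10⁷ km = 1.28×10¹⁰ m.
Flux: S = L/(4πd²) = 3.67×10²⁶/(4π×(1.28×10¹⁰)²) = 1.78×10⁵ W m⁻².
From T_eq⁴ = S(1−A)/(4σ): 1−A = 4σT_eq⁴/S.
1−A = 4 × 5.67×10⁻⁸ × (655)⁴ / 1.78×10⁵ = 0.234.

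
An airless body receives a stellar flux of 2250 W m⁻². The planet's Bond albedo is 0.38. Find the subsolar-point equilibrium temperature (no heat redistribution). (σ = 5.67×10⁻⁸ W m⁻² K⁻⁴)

T_ss ≈ 396 K

At the subsolar point the surface absorbs S(1−A) and emits σT⁴ per unit area — no factor of 4, since only the local patch is in balance.
T = [2250 × 0.62 / 5.67×10⁻⁸]^(1/4) = (2.46×10¹⁰)^(1/4) = 396 K.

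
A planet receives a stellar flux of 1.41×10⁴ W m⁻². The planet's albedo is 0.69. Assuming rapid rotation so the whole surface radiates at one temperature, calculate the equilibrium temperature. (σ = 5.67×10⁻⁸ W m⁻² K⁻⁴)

Energy balance: absorbed = emitted ⇒ πR²·S(1−A) = 4πR²·σT_eq⁴, so T_eq⁴ = S(1−A)/(4σ).
T_eq = [1.41×10⁴ × 0.31 / (4 × 5.67×10⁻⁸)]^(1/4) = (1.93×10¹⁰)^(1/4) = 373 K.

T_eq ≈ 373 K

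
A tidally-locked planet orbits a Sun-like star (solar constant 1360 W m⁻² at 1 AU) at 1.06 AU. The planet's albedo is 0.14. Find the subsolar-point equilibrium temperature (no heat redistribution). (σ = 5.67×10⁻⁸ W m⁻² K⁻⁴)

T_ss ≈ 368 K

Flux at 1.06 AU: S = 1360/1.06² = 1210 W m⁻².
At the subsolar point the surface absorbs S(1−A) and emits σT⁴ per unit area — no factor of 4, since only the local patch is in balance.
T = [1210 × 0.86 / 5.67×10⁻⁸]^(1/4) = (1.84×10¹⁰)^(1/4) = 368 K.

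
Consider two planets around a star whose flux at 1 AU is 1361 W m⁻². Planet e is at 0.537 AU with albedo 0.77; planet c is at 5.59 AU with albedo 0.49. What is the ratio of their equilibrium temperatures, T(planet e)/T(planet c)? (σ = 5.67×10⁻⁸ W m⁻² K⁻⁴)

T₁/T₂ ≈ 2.644

T_eq = [S₀(1−A)/(4σd²)]^(1/4), so T ∝ (1−A)^(1/4) / √d.
T₁ = [1361×0.23/(4×5.67×10⁻⁸×0.537²)]^(1/4) = 263.03 K.
T₂ = [1361×0.51/(4×5.67×10⁻⁸×5.59²)]^(1/4) = 99.48 K.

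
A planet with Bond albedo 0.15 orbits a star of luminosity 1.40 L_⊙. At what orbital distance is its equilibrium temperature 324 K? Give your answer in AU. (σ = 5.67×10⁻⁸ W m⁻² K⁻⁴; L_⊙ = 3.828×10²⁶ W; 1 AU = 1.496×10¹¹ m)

d ≈ 0.805 AU

L = 1.40 × 3.828×10²⁶ = 5.36×10²⁶ W.
From T_eq⁴ = L(1−A)/(16πσd²): d = √[L(1−A)/(16πσT_eq⁴)].
d = √[5.36×10²⁶ × 0.85 / (16π × 5.67×10⁻⁸ × (324)⁴)] = 1.20×10¹¹ m = 0.805 AU.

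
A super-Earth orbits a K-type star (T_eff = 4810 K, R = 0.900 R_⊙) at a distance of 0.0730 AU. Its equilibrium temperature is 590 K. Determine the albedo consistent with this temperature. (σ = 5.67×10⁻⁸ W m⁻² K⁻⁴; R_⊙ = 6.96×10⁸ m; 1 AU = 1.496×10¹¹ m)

R_⋆ = 0.900 × 6.96×10⁸ = 6.26×10⁸ m.
d = 0.0730 AU = 1.09×10¹⁰ m.
L = 4πR_⋆²σT_⋆⁴ = 4π(6.26×10⁸)² × 5.67×10⁻⁸ × (4810)⁴ = 1.50×10²⁶ W.
S = L/(4πd²) = 9.99×10⁴ W m⁻².
From T_eq⁴ = S(1−A)/(4σ): 1−A = 4σT_eq⁴/S.
1−A = 4 × 5.67×10⁻⁸ × (590)⁴ / 9.99×10⁴ = 0.275.

A ≈ 0.72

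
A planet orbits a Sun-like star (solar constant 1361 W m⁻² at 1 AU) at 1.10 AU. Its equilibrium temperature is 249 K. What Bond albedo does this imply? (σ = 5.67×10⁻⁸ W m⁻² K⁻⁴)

Flux at 1.10 AU: S = 1361/1.10² = 1120 W m⁻².
From T_eq⁴ = S(1−A)/(4σ): 1−A = 4σT_eq⁴/S.
1−A = 4 × 5.67×10⁻⁸ × (249)⁴ / 1120 = 0.775.

A ≈ 0.22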